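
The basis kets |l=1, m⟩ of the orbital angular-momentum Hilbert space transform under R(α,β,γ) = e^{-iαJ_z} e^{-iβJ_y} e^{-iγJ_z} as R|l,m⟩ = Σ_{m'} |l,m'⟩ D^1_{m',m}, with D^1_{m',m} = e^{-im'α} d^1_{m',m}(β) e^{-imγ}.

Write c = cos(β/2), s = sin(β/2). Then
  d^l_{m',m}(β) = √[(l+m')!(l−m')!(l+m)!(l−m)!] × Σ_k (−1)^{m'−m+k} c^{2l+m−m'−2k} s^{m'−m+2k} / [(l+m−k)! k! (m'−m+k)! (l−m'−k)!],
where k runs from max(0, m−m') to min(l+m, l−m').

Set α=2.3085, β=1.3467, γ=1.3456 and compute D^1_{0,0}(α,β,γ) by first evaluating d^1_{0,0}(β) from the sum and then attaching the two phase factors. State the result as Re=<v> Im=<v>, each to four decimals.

Re=0.2222 Im=0.0000

Split into d^1_{0,0}(β=1.3467) × two z-phases.
c=cos(1.3467/2)=0.781737, s=sin(1.3467/2)=0.623608; N=√[1·1·1·1]=1.000000
k∈{0,1} keeps every argument non-negative
  k=0: (−1)^0·1.0000/(1)·0.7817^2·0.6236^0 = +0.611113
  k=1: (−1)^1·1.0000/(1)·0.7817^0·0.6236^2 = -0.388887
d^1_{0,0}(1.3467) = +0.611113 -0.388887 = +0.222225
D = (+1.000000+0.000000i)·(+0.222225)·(+1.000000+0.000000i) = +0.222225+0.000000i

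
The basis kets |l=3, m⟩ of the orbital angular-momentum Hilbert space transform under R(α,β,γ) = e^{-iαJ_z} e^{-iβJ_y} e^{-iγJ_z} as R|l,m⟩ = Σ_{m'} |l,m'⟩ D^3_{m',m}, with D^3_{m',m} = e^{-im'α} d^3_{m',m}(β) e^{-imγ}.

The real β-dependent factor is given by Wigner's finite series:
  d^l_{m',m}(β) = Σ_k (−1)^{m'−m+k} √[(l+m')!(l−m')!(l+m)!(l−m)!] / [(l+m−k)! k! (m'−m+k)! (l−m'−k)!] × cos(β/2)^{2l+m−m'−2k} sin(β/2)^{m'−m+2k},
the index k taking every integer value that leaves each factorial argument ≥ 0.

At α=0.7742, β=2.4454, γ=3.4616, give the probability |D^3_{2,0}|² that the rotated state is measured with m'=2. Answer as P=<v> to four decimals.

P=0.1867

First d^3_{2,0}(β=2.4454), then the phase factors e^{-i(2)α} and e^{-i(0)γ}:
With c≡cos(β/2)=0.341109 and s≡sin(β/2)=0.940024, N=[120·1·6·6]^{1/2}=65.726707
k: max(0,(0)−(2))=0 … min(3+(0),3−(2))=1
  k=0: (−1)^2·65.7267/(12)·0.3411^4·0.9400^2 = +0.065526
  k=1: (−1)^3·65.7267/(12)·0.3411^2·0.9400^4 = -0.497625
d^3_{2,0}(2.4454) = +0.065526 -0.497625 = -0.432099
|D^3_{2,0}|² = |d^3_{2,0}(β)|² = (-0.432099)² = 0.186710 (the z-rotation phases have unit modulus)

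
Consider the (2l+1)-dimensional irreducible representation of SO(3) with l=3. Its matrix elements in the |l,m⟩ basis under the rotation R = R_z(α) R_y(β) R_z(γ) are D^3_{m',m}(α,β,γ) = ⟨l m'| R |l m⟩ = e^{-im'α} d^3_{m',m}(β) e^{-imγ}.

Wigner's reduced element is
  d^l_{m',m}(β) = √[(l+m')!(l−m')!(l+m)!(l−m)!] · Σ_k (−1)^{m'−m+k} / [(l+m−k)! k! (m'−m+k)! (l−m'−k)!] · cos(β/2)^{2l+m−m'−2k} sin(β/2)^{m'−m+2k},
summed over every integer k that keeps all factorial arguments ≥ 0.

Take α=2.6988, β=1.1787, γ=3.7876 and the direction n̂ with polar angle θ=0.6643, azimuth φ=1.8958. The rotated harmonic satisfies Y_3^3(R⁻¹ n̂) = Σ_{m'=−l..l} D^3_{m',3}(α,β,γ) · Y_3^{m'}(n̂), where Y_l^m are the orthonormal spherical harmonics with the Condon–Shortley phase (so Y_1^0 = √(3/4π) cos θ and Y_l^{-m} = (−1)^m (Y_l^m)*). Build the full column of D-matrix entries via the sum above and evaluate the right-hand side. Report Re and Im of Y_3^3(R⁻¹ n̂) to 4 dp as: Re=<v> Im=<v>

Need the full column D^3_{m',3} for m'=−3..3 at α=2.6988, β=1.1787, γ=3.7876.
cos(β/2)=0.831302, sin(β/2)=0.555821
d^3_{-3,3}: single k=6 term ⇒ +0.029486;  D = -0.029256+0.003670i
d^3_{-2,3}: single k=5 term ⇒ +0.108021;  D = +0.102606+0.033773i
d^3_{-1,3}: single k=4 term ⇒ +0.255448;  D = -0.185021-0.176128i
d^3_{0,3}: single k=3 term ⇒ +0.441160;  D = +0.158389+0.411746i
d^3_{1,3}: single k=2 term ⇒ +0.571414;  D = +0.043139-0.569783i
d^3_{2,3}: single k=1 term ⇒ +0.540511;  D = -0.267800+0.469506i
d^3_{3,3}: single k=0 term ⇒ +0.330030;  D = +0.270576-0.188967i
Y_3^{m'}(θ=0.6643,φ=1.8958) and Σ D·Y over m':
  (-0.0293+0.0037i)·(+0.0809+0.0549i)  (+0.1026+0.0338i)·(-0.2435+0.1851i)  (-0.1850-0.1761i)·(-0.1336-0.3964i)  (+0.1584+0.4117i)·(+0.0293+0.0000i)  (+0.0431-0.5698i)·(+0.1336-0.3964i)  (-0.2678+0.4695i)·(-0.2435-0.1851i)  (+0.2706-0.1890i)·(-0.0809+0.0549i)
Y_3^3(R⁻¹ n̂) = -0.153817-0.009437i

Re=-0.1538 Im=-0.0094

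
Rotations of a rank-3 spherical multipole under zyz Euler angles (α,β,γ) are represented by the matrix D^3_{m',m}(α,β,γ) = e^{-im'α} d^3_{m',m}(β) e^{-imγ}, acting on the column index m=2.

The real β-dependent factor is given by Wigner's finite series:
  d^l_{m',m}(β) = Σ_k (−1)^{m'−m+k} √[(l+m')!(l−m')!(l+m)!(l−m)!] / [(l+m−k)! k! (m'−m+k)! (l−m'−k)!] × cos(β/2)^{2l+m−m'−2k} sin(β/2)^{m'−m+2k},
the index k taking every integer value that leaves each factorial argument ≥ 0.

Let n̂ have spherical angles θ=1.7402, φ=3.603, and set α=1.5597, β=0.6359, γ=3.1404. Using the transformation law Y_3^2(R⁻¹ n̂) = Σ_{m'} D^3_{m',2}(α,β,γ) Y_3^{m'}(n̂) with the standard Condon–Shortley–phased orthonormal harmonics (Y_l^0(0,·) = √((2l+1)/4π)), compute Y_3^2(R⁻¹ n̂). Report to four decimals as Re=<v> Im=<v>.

Re=0.2881 Im=0.1888

Need the full column D^3_{m',2} for m'=−3..3 at α=1.5597, β=0.6359, γ=3.1404.
cos(β/2)=0.949878, sin(β/2)=0.312620
d^3_{-3,2}: single k=5 term ⇒ +0.006947;  D = -0.000215-0.006944i
d^3_{-2,2}: k∈[4..5] ⇒ +0.043090 -0.000933 = +0.042156;  D = -0.042148+0.000835i
d^3_{-1,2}: k∈[3..4] ⇒ +0.165609 -0.008969 = +0.156640;  D = +0.001364+0.156634i
d^3_{0,2}: k∈[2..3] ⇒ +0.435779 -0.047202 = +0.388576;  D = +0.388575+0.000927i
d^3_{1,2}: k∈[1..2] ⇒ +0.764463 -0.165609 = +0.598854;  D = +0.008073-0.598800i
d^3_{2,2}: k∈[0..1] ⇒ +0.734527 -0.397810 = +0.336717;  D = -0.336616-0.008275i
d^3_{3,2}: single k=0 term ⇒ -0.592151;  D = +0.021120-0.591774i
Y_3^{m'}(θ=1.7402,φ=3.603) and Σ D·Y over m':
  (-0.0002-0.0069i)·(-0.0741+0.3926i)  (-0.0421+0.0008i)·(-0.1010+0.1335i)  (+0.0014+0.1566i)·(+0.2447-0.1217i)  (+0.3886+0.0009i)·(+0.1798+0.0000i)  (+0.0081-0.5988i)·(-0.2447-0.1217i)  (-0.3366-0.0083i)·(-0.1010-0.1335i)  (+0.0211-0.5918i)·(+0.0741+0.3926i)
Y_3^2(R⁻¹ n̂) = +0.288138+0.188793i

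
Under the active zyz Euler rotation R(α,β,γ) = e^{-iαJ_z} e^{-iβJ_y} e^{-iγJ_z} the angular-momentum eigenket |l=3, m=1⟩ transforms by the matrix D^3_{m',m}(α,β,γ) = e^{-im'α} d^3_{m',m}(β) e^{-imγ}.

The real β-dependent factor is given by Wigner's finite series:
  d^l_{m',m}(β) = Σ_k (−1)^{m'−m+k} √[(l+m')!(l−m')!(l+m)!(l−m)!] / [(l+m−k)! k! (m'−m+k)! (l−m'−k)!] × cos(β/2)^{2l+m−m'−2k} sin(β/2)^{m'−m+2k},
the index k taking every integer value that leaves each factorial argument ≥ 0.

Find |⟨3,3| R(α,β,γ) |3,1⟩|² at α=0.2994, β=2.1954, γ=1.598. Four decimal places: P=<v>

P=0.0175

D^3_{3,1}(0.2994,2.1954,1.598) = e^{-i·3·0.2994}·d^3_{3,1}(2.1954)·e^{-i·1·1.598}. Compute d first:
With c≡cos(β/2)=0.455645 and s≡sin(β/2)=0.890162, N=[720·1·24·2]^{1/2}=185.903201
Admissible k: 0..0 (factorial args all ≥0)
  k=0: (−1)^2·185.9032/(48)·0.4556^4·0.8902^2 = +0.132278
d^3_{3,1}(2.1954) = +0.132278
|D^3_{3,1}|² = |d^3_{3,1}(β)|² = (+0.132278)² = 0.017498 (the z-rotation phases have unit modulus)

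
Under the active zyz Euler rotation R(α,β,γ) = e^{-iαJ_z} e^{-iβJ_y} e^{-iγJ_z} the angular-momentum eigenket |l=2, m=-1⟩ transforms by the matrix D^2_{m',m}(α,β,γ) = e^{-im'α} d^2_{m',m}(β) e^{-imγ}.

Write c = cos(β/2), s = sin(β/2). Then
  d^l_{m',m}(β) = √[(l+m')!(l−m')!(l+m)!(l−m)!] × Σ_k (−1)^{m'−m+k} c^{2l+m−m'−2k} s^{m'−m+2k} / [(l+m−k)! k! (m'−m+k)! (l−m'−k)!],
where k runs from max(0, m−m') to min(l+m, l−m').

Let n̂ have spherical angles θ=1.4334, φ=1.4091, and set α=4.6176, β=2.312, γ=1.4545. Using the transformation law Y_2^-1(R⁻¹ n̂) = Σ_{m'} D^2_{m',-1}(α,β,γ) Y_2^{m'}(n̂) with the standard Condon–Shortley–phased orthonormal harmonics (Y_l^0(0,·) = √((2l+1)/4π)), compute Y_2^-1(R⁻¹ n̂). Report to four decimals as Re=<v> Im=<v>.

Need the full column D^2_{m',-1} for m'=−2..2 at α=4.6176, β=2.312, γ=1.4545.
cos(β/2)=0.403004, sin(β/2)=0.915198
d^2_{-2,-1}: single k=1 term ⇒ +0.119804;  D = -0.036076-0.114243i
d^2_{-1,-1}: k∈[0..1] ⇒ +0.026378 -0.408103 = -0.381725;  D = -0.373252+0.079980i
d^2_{0,-1}: k∈[0..1] ⇒ -0.146730 +0.756711 = +0.609982;  D = +0.070779+0.605862i
d^2_{1,-1}: k∈[0..1] ⇒ +0.408103 -0.701554 = -0.293451;  D = +0.293383-0.006311i
d^2_{2,-1}: single k=0 term ⇒ -0.617852;  D = -0.045237+0.616194i
Y_2^{m'}(θ=1.4334,φ=1.4091) and Σ D·Y over m':
  (-0.0361-0.1142i)·(-0.3594-0.1204i)  (-0.3733+0.0800i)·(+0.0169-0.1034i)  (+0.0708+0.6059i)·(-0.2976+0.0000i)  (+0.2934-0.0063i)·(-0.0169-0.1034i)  (-0.0452+0.6162i)·(-0.3594+0.1204i)
Y_2^-1(R⁻¹ n̂) = -0.083454-0.352106i

Re=-0.0835 Im=-0.3521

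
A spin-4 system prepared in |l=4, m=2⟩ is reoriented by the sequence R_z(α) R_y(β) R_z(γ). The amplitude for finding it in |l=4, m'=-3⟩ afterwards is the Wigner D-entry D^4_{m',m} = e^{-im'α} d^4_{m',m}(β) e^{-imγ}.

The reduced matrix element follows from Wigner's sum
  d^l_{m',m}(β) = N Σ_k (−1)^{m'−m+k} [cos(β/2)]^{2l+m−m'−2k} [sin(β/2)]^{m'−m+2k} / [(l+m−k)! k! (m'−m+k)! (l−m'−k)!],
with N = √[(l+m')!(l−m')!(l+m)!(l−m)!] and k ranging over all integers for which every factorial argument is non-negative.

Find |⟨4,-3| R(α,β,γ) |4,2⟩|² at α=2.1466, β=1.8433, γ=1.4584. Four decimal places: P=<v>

P=0.1122

First d^4_{-3,2}(β=1.8433), then the phase factors e^{-i(-3)α} and e^{-i(2)γ}:
c=cos(1.8433/2)=0.604507, s=sin(1.8433/2)=0.796600; N=√[1·5040·720·2]=2693.993318
k: max(0,(2)−(-3))=5 … min(4+(2),4−(-3))=6
  k=5: (−1)^0·2693.9933/(240)·0.6045^3·0.7966^5 = +0.795409
  k=6: (−1)^1·2693.9933/(720)·0.6045^1·0.7966^7 = -0.460413
d^4_{-3,2}(1.8433) = +0.795409 -0.460413 = +0.334995
|D^4_{-3,2}|² = |d^4_{-3,2}(β)|² = (+0.334995)² = 0.112222 (the z-rotation phases have unit modulus)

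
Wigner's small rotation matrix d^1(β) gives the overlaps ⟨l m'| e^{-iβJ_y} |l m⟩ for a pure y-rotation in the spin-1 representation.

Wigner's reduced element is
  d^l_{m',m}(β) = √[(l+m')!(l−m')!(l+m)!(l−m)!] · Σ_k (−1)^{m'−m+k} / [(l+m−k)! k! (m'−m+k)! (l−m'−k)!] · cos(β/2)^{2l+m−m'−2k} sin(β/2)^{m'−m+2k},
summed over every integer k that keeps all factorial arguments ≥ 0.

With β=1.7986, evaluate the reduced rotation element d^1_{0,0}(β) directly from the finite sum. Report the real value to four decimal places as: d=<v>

d=-0.2258

d^1_{0,0}(β=1.7986) via Wigner's sum:
Half-angle: c=0.622158, s=0.782892. N=√(1·1·1·1)=1.000000
k: max(0,(0)−(0))=0 … min(1+(0),1−(0))=1
  k=0: (−1)^0·1.0000/(1)·0.6222^2·0.7829^0 = +0.387081
  k=1: (−1)^1·1.0000/(1)·0.6222^0·0.7829^2 = -0.612919
d^1_{0,0}(1.7986) = +0.387081 -0.612919 = -0.225838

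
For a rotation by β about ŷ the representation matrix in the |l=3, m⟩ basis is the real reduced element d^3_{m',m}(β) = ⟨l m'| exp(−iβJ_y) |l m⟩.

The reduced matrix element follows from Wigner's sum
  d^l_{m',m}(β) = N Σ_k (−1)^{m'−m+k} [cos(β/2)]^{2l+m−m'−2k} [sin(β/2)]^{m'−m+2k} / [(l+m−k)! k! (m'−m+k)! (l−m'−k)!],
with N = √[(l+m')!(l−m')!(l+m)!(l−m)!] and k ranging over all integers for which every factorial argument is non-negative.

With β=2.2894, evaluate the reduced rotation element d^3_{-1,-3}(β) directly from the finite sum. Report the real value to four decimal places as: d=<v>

d^3_{-1,-3}(β=2.2894) via Wigner's sum:
With c≡cos(β/2)=0.413319 and s≡sin(β/2)=0.910586, N=[2·24·1·720]^{1/2}=185.903201
k: max(0,(-3)−(-1))=0 … min(3+(-3),3−(-1))=0
  k=0: (−1)^2·185.9032/(48)·0.4133^4·0.9106^2 = +0.093720
d^3_{-1,-3}(2.2894) = +0.093720

d=0.0937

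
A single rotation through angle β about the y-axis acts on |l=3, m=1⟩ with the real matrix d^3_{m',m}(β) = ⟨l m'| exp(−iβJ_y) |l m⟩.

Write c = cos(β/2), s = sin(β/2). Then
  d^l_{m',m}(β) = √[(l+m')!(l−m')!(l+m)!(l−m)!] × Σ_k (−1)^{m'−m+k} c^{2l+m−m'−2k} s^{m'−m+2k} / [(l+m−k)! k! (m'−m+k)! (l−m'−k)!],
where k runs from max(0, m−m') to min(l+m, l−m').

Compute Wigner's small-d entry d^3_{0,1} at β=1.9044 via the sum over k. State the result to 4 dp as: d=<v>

d=-0.1898

d^3_{0,1}(β=1.9044) via Wigner's sum:
Half-angle: c=0.579892, s=0.814693. N=√(6·6·24·2)=41.569219
The bounds max(0,m−m')=1 and min(l+m,l−m')=3 give 3 terms
  k=1: (−1)^0·41.5692/(12)·0.5799^5·0.8147^1 = +0.185064
  k=2: (−1)^1·41.5692/(4)·0.5799^3·0.8147^3 = -1.095812
  k=3: (−1)^2·41.5692/(12)·0.5799^1·0.8147^5 = +0.720955
d^3_{0,1}(1.9044) = +0.185064 -1.095812 +0.720955 = -0.189793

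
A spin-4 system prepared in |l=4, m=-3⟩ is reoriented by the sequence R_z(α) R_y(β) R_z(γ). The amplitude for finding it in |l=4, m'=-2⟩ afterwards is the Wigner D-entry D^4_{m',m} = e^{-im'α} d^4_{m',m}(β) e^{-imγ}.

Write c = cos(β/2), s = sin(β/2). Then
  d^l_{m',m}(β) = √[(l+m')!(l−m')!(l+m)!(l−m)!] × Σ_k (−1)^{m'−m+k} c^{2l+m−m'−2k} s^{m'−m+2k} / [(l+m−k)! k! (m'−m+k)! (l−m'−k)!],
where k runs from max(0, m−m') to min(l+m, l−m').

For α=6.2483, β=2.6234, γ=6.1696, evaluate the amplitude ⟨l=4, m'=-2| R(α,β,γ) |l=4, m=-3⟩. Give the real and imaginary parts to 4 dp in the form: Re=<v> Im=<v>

Split into d^4_{-2,-3}(β=2.6234) × two z-phases.
Half-angle: c=0.256207, s=0.966622. N=√(2·720·1·5040)=2693.993318
Admissible k: 0..1 (factorial args all ≥0)
  k=0: (−1)^1·2693.9933/(720)·0.2562^7·0.9666^1 = -0.000262
  k=1: (−1)^2·2693.9933/(240)·0.2562^5·0.9666^3 = +0.011192
d^4_{-2,-3}(2.6234) = -0.000262 +0.011192 = +0.010930
D = (+0.997567-0.069714i)·(+0.010930)·(+0.942502-0.334200i) = +0.010022-0.004362i

Re=0.0100 Im=-0.0044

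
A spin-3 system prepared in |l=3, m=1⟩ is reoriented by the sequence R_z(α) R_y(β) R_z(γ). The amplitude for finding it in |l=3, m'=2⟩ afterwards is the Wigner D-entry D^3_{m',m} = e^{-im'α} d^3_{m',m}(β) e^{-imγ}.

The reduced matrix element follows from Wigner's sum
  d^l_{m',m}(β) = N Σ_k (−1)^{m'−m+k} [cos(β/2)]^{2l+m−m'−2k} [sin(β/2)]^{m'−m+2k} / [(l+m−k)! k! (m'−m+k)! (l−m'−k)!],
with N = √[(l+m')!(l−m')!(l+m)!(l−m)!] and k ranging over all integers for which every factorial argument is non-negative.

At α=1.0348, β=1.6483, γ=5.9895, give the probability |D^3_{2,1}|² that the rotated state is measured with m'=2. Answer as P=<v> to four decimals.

First d^3_{2,1}(β=1.6483), then the phase factors e^{-i(2)α} and e^{-i(1)γ}:
c=cos(1.6483/2)=0.679181, s=sin(1.6483/2)=0.733971; N=√[120·1·24·2]=75.894664
The bounds max(0,m−m')=0 and min(l+m,l−m')=1 give 2 terms
  k=0: (−1)^1·75.8947/(24)·0.6792^5·0.7340^1 = -0.335434
  k=1: (−1)^2·75.8947/(12)·0.6792^3·0.7340^3 = +0.783471
d^3_{2,1}(1.6483) = -0.335434 +0.783471 = +0.448037
|D^3_{2,1}|² = |d^3_{2,1}(β)|² = (+0.448037)² = 0.200738 (the z-rotation phases have unit modulus)

P=0.2007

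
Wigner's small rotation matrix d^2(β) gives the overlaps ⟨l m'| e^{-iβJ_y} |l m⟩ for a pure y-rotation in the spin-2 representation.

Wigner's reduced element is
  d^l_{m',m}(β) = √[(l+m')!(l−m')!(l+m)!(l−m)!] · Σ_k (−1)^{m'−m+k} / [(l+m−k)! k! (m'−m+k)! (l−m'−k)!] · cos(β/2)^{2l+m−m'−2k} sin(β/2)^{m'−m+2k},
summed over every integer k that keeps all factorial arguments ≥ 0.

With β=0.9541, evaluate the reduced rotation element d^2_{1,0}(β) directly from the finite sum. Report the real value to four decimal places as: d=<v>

d^2_{1,0}(β=0.9541) via Wigner's sum:
With c≡cos(β/2)=0.888353 and s≡sin(β/2)=0.459161, N=[6·1·2·2]^{1/2}=4.898979
Admissible k: 0..1 (factorial args all ≥0)
  k=0: (−1)^1·4.8990/(2)·0.8884^3·0.4592^1 = -0.788492
  k=1: (−1)^2·4.8990/(2)·0.8884^1·0.4592^3 = +0.210647
d^2_{1,0}(0.9541) = -0.788492 +0.210647 = -0.577845

d=-0.5778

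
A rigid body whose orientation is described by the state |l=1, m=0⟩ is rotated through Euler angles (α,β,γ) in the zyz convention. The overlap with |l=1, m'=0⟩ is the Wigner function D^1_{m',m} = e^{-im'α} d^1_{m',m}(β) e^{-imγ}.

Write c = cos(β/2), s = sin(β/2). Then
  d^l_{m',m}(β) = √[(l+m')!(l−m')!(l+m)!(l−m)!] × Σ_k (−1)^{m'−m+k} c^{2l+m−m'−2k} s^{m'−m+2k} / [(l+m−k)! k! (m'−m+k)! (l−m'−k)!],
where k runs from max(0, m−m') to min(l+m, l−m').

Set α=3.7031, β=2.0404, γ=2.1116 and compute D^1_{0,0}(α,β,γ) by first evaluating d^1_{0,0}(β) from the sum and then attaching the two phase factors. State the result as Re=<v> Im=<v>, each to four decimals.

Split into d^1_{0,0}(β=2.0404) × two z-phases.
c=cos(2.0404/2)=0.523196, s=sin(2.0404/2)=0.852213; N=√[1·1·1·1]=1.000000
k: max(0,(0)−(0))=0 … min(1+(0),1−(0))=1
  k=0: (−1)^0·1.0000/(1)·0.5232^2·0.8522^0 = +0.273734
  k=1: (−1)^1·1.0000/(1)·0.5232^0·0.8522^2 = -0.726266
d^1_{0,0}(2.0404) = +0.273734 -0.726266 = -0.452533
Attach z-rotation phases: D = e^{-i(0)(3.7031)}·(-0.452533)·e^{-i(0)(2.1116)} = -0.452533+0.000000i

Re=-0.4525 Im=0.0000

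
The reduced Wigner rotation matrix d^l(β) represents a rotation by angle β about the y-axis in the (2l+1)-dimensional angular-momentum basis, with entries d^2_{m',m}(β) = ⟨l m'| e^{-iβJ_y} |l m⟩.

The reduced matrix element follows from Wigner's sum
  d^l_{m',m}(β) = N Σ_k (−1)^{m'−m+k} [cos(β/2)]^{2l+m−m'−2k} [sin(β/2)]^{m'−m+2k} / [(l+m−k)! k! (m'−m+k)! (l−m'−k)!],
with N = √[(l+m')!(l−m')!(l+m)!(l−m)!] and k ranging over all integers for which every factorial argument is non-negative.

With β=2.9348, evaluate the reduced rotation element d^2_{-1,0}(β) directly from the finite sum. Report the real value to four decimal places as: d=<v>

d=-0.2461

d^2_{-1,0}(β=2.9348) via Wigner's sum:
Half-angle: c=0.103212, s=0.994659. N=√(1·6·2·2)=4.898979
k∈{1,2} keeps every argument non-negative
  k=1: (−1)^0·4.8990/(2)·0.1032^3·0.9947^1 = +0.002679
  k=2: (−1)^1·4.8990/(2)·0.1032^1·0.9947^3 = -0.248788
d^2_{-1,0}(2.9348) = +0.002679 -0.248788 = -0.246109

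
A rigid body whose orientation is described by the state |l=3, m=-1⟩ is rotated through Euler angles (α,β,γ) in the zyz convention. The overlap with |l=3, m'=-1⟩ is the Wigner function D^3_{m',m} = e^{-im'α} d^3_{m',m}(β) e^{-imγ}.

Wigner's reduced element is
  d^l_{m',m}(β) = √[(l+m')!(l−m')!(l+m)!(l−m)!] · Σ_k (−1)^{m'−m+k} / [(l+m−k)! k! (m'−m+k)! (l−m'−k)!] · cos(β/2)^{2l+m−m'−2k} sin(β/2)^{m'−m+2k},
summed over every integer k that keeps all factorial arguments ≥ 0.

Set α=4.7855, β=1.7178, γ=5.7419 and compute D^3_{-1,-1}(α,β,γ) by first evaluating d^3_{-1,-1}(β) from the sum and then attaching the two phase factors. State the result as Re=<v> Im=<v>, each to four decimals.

Split into d^3_{-1,-1}(β=1.7178) × two z-phases.
With c≡cos(β/2)=0.653271 and s≡sin(β/2)=0.757124, N=[2·24·2·24]^{1/2}=48.000000
The bounds max(0,m−m')=0 and min(l+m,l−m')=2 give 3 terms
  k=0: (−1)^0·48.0000/(48)·0.6533^6·0.7571^0 = +0.077725
  k=1: (−1)^1·48.0000/(6)·0.6533^4·0.7571^2 = -0.835213
  k=2: (−1)^2·48.0000/(8)·0.6533^2·0.7571^4 = +0.841408
d^3_{-1,-1}(1.7178) = +0.077725 -0.835213 +0.841408 = +0.083920
Phases: e^{-i·(-1)·4.7855}=+0.073046-0.997329i, e^{-i·(-1)·5.7419}=+0.857047-0.515238i ⇒ D=-0.037869-0.074889i

Re=-0.0379 Im=-0.0749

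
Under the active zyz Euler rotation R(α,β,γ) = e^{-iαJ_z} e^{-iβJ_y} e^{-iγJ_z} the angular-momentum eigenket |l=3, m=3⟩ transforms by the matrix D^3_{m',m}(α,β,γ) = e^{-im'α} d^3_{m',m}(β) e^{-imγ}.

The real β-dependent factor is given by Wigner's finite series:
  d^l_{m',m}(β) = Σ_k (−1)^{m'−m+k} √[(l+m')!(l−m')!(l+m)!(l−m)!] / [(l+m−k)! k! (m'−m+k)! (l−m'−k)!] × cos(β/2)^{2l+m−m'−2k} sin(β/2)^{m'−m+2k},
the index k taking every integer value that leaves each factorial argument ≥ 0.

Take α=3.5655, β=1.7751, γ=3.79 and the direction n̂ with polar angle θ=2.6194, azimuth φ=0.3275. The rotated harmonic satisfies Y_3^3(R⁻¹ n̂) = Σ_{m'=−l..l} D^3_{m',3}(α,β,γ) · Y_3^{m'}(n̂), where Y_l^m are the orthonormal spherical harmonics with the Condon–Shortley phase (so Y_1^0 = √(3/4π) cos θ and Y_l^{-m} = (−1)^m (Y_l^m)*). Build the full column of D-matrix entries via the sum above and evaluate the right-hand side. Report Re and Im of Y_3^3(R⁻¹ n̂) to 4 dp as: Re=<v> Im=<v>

Re=-0.0792 Im=-0.3496

Need the full column D^3_{m',3} for m'=−3..3 at α=3.5655, β=1.7751, γ=3.79.
cos(β/2)=0.631314, sin(β/2)=0.775527
d^3_{-3,3}: single k=6 term ⇒ +0.217562;  D = +0.170056-0.135699i
d^3_{-2,3}: single k=5 term ⇒ +0.433817;  D = -0.197779+0.386109i
d^3_{-1,3}: single k=4 term ⇒ +0.558374;  D = +0.027618-0.557690i
d^3_{0,3}: single k=3 term ⇒ +0.524859;  D = +0.191961+0.488496i
d^3_{1,3}: single k=2 term ⇒ +0.370017;  D = -0.265004-0.258235i
d^3_{2,3}: single k=1 term ⇒ +0.190502;  D = +0.179047+0.065064i
d^3_{3,3}: single k=0 term ⇒ +0.063310;  D = -0.063130+0.004766i
Y_3^{m'}(θ=2.6194,φ=0.3275) and Σ D·Y over m':
  (+0.1701-0.1357i)·(+0.0287-0.0431i)  (-0.1978+0.3861i)·(-0.1748+0.1342i)  (+0.0276-0.5577i)·(+0.4207-0.1429i)  (+0.1920+0.4885i)·(-0.2445+0.0000i)  (-0.2650-0.2582i)·(-0.4207-0.1429i)  (+0.1790+0.0651i)·(-0.1748-0.1342i)  (-0.0631+0.0048i)·(-0.0287-0.0431i)
Y_3^3(R⁻¹ n̂) = -0.079218-0.349578i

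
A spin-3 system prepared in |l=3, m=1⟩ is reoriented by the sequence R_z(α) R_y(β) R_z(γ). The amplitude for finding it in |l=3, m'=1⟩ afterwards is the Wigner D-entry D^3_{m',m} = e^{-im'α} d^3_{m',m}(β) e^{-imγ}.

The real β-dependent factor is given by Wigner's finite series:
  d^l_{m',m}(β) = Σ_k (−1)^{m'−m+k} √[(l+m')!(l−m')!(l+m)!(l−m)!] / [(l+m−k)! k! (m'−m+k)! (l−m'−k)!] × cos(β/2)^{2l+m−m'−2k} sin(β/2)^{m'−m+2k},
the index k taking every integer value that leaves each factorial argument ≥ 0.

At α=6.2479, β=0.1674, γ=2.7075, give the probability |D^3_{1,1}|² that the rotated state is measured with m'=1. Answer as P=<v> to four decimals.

P=0.8544

Split into d^3_{1,1}(β=0.1674) × two z-phases.
Half-angle: c=0.996499, s=0.083602. N=√(24·2·24·2)=48.000000
k∈{0,1,2} keeps every argument non-negative
  k=0: (−1)^0·48.0000/(48)·0.9965^6·0.0836^0 = +0.979178
  k=1: (−1)^1·48.0000/(6)·0.9965^4·0.0836^2 = -0.055136
  k=2: (−1)^2·48.0000/(8)·0.9965^2·0.0836^4 = +0.000291
d^3_{1,1}(0.1674) = +0.979178 -0.055136 +0.000291 = +0.924333
|D^3_{1,1}|² = |d^3_{1,1}(β)|² = (+0.924333)² = 0.854392 (the z-rotation phases have unit modulus)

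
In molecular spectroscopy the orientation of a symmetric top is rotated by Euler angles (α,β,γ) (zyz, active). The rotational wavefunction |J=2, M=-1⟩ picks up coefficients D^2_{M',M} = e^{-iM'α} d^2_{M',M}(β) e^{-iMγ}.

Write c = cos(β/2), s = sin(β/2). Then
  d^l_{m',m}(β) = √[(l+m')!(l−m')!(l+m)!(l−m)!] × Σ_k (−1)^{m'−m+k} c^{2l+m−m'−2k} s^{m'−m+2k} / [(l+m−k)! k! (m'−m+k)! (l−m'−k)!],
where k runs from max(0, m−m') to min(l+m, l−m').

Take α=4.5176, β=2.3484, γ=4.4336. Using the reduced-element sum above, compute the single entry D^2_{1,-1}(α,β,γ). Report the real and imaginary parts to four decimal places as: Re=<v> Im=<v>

D^2_{1,-1}(4.5176,2.3484,4.4336) = e^{-i·1·4.5176}·d^2_{1,-1}(2.3484)·e^{-i·-1·4.4336}. Compute d first:
With c≡cos(β/2)=0.386281 and s≡sin(β/2)=0.922381, N=[6·1·1·6]^{1/2}=6.000000
k∈{0,1} keeps every argument non-negative
  k=0: (−1)^2·6.0000/(2)·0.3863^2·0.9224^2 = +0.380846
  k=1: (−1)^3·6.0000/(6)·0.3863^0·0.9224^4 = -0.723838
d^2_{1,-1}(2.3484) = +0.380846 -0.723838 = -0.342993
Phases: e^{-i·(1)·4.5176}=-0.193560+0.981089i, e^{-i·(-1)·4.4336}=-0.275192-0.961389i ⇒ D=-0.341783+0.028778i

Re=-0.3418 Im=0.0288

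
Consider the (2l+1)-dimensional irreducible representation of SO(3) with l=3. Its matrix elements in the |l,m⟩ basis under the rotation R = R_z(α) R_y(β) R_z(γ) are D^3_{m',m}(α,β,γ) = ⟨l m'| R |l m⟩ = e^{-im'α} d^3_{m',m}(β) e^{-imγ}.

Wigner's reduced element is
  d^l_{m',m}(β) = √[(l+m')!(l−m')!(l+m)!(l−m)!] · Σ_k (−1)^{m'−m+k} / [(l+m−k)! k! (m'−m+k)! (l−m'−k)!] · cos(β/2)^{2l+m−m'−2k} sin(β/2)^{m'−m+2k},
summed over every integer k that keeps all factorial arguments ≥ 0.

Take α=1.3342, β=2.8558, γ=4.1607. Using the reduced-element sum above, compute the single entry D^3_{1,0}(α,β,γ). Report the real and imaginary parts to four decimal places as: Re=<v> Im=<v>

Re=-0.1031 Im=0.4275

D^3_{1,0}(1.3342,2.8558,4.1607) = e^{-i·1·1.3342}·d^3_{1,0}(2.8558)·e^{-i·0·4.1607}. Compute d first:
Half-angle: c=0.142411, s=0.989808. N=√(24·2·6·6)=41.569219
Admissible k: 0..2 (factorial args all ≥0)
  k=0: (−1)^1·41.5692/(12)·0.1424^5·0.9898^1 = -0.000201
  k=1: (−1)^2·41.5692/(4)·0.1424^3·0.9898^3 = +0.029107
  k=2: (−1)^3·41.5692/(12)·0.1424^1·0.9898^5 = -0.468691
d^3_{1,0}(2.8558) = -0.000201 +0.029107 -0.468691 = -0.439785
D = (+0.234395-0.972141i)·(-0.439785)·(+1.000000+0.000000i) = -0.103084+0.427534i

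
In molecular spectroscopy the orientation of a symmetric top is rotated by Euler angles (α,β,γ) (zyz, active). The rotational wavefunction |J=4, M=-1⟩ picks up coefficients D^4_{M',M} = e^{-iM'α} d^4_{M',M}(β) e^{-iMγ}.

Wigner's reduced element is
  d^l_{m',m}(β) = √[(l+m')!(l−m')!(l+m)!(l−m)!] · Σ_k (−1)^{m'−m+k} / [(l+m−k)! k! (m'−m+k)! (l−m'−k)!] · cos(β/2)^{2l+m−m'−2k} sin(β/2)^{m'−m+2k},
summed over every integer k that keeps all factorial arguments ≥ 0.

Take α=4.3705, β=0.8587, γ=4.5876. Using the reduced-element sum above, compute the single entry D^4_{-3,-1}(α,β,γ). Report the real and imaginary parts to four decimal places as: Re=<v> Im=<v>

Re=0.2063 Im=-0.4616

Split into d^4_{-3,-1}(β=0.8587) × two z-phases.
With c≡cos(β/2)=0.909237 and s≡sin(β/2)=0.416280, N=[1·5040·6·120]^{1/2}=1904.940944
The bounds max(0,m−m')=2 and min(l+m,l−m')=3 give 2 terms
  k=2: (−1)^0·1904.9409/(240)·0.9092^6·0.4163^2 = +0.777146
  k=3: (−1)^1·1904.9409/(144)·0.9092^4·0.4163^4 = -0.271499
d^4_{-3,-1}(0.8587) = +0.777146 -0.271499 = +0.505647
D = (+0.855060+0.518529i)·(+0.505647)·(-0.124465-0.992224i) = +0.206340-0.461630i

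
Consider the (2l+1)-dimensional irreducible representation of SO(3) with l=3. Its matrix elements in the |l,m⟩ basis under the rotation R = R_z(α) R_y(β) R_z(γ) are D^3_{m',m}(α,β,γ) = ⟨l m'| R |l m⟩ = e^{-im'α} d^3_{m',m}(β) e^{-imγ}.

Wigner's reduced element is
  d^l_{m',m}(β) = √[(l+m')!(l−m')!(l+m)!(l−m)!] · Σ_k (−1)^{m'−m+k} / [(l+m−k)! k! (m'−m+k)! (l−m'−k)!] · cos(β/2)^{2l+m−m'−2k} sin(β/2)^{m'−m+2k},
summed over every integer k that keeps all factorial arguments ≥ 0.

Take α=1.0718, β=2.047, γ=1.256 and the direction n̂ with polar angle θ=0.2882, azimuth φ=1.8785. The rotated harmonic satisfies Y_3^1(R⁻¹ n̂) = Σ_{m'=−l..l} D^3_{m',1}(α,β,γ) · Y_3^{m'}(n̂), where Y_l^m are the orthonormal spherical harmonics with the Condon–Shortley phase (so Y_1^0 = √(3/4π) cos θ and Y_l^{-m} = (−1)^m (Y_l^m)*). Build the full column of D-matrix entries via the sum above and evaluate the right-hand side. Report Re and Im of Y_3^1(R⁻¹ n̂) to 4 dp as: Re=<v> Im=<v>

Re=-0.0203 Im=0.2014

Need the full column D^3_{m',1} for m'=−3..3 at α=1.0718, β=2.047, γ=1.256.
cos(β/2)=0.520380, sin(β/2)=0.853935
d^3_{-3,1}: single k=4 term ⇒ +0.557681;  D = -0.211303+0.516100i
d^3_{-2,1}: k∈[3..4] ⇒ +0.554966 -0.747212 = -0.192246;  D = -0.121360-0.149098i
d^3_{-1,1}: k∈[2..4] ⇒ +0.320837 -1.151941 +0.387746 = -0.443358;  D = -0.435858+0.081205i
d^3_{0,1}: k∈[1..3] ⇒ +0.112881 -0.911902 +0.818530 = +0.019508;  D = +0.006040-0.018549i
d^3_{1,1}: k∈[0..2] ⇒ +0.019858 -0.427782 +0.863956 = +0.456031;  D = -0.313178-0.331488i
d^3_{2,1}: k∈[0..1] ⇒ -0.103046 +0.554966 = +0.451921;  D = -0.436962+0.115310i
d^3_{3,1}: single k=0 term ⇒ +0.207099;  D = -0.049427+0.201115i
Y_3^{m'}(θ=0.2882,φ=1.8785) and Σ D·Y over m':
  (-0.2113+0.5161i)·(+0.0076+0.0058i)  (-0.1214-0.1491i)·(-0.0646+0.0457i)  (-0.4359+0.0812i)·(-0.1000-0.3148i)  (+0.0060-0.0185i)·(+0.5711+0.0000i)  (-0.3132-0.3315i)·(+0.1000-0.3148i)  (-0.4370+0.1153i)·(-0.0646-0.0457i)  (-0.0494+0.2011i)·(-0.0076+0.0058i)
Y_3^1(R⁻¹ n̂) = -0.020281+0.201427i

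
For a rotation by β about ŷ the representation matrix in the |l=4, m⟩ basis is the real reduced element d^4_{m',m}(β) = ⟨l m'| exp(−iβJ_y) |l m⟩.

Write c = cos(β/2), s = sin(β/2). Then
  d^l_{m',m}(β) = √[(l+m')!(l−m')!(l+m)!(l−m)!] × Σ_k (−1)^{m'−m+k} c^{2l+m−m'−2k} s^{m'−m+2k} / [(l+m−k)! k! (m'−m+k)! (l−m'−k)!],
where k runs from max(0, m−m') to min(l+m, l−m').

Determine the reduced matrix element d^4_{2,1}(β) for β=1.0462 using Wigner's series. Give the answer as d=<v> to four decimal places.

d=0.2282

d^4_{2,1}(β=1.0462) via Wigner's sum:
c=cos(1.0462/2)=0.866275, s=sin(1.0462/2)=0.499568; N=√[720·2·120·6]=1018.233765
k: max(0,(1)−(2))=0 … min(4+(1),4−(2))=2
  k=0: (−1)^1·1018.2338/(240)·0.8663^7·0.4996^1 = -0.775926
  k=1: (−1)^2·1018.2338/(48)·0.8663^5·0.4996^3 = +1.290233
  k=2: (−1)^3·1018.2338/(72)·0.8663^3·0.4996^5 = -0.286059
d^4_{2,1}(1.0462) = -0.775926 +1.290233 -0.286059 = +0.228249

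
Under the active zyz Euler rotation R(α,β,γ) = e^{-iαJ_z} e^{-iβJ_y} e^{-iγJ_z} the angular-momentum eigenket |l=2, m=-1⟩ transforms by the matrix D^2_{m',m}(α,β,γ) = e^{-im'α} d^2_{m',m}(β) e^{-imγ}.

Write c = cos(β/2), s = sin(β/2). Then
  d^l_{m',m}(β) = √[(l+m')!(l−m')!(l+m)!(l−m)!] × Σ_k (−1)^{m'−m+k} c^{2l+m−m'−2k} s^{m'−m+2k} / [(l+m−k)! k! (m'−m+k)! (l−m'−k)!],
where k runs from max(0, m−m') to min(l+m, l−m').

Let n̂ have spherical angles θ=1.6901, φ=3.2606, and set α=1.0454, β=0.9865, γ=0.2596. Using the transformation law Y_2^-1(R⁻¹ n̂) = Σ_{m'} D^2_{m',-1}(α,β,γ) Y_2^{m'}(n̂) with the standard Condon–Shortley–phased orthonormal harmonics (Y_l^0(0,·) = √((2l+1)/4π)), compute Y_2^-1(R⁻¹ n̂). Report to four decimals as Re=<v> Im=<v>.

Need the full column D^2_{m',-1} for m'=−2..2 at α=1.0454, β=0.9865, γ=0.2596.
cos(β/2)=0.880799, sin(β/2)=0.473491
d^2_{-2,-1}: single k=1 term ⇒ +0.647100;  D = -0.454910+0.460213i
d^2_{-1,-1}: k∈[0..1] ⇒ +0.601875 -0.521793 = +0.080083;  D = +0.021036+0.077271i
d^2_{0,-1}: k∈[0..1] ⇒ -0.792533 +0.229027 = -0.563505;  D = -0.544624-0.144648i
d^2_{1,-1}: k∈[0..1] ⇒ +0.521793 -0.050263 = +0.471530;  D = +0.333288-0.333556i
d^2_{2,-1}: single k=0 term ⇒ -0.187000;  D = +0.048147+0.180696i
Y_2^{m'}(θ=1.6901,φ=3.2606) and Σ D·Y over m':
  (-0.4549+0.4602i)·(+0.3701-0.0898i)  (+0.0210+0.0773i)·(+0.0907-0.0108i)  (-0.5446-0.1446i)·(-0.3020+0.0000i)  (+0.3333-0.3336i)·(-0.0907-0.0108i)  (+0.0481+0.1807i)·(+0.3701+0.0898i)
Y_2^-1(R⁻¹ n̂) = +0.007953+0.359428i

Re=0.0080 Im=0.3594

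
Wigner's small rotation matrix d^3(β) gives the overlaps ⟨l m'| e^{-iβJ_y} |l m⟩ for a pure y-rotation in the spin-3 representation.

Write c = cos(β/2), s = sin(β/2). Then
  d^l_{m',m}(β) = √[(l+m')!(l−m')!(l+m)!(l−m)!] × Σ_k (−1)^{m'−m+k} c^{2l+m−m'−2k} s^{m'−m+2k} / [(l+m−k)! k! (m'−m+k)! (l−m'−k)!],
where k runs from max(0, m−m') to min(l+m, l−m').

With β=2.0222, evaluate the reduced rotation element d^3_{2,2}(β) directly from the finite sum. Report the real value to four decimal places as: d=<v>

d=-0.2629

d^3_{2,2}(β=2.0222) via Wigner's sum:
Half-angle: c=0.530929, s=0.847416. N=√(120·1·120·1)=120.000000
k∈{0,1} keeps every argument non-negative
  k=0: (−1)^0·120.0000/(120)·0.5309^6·0.8474^0 = +0.022398
  k=1: (−1)^1·120.0000/(24)·0.5309^4·0.8474^2 = -0.285305
d^3_{2,2}(2.0222) = +0.022398 -0.285305 = -0.262906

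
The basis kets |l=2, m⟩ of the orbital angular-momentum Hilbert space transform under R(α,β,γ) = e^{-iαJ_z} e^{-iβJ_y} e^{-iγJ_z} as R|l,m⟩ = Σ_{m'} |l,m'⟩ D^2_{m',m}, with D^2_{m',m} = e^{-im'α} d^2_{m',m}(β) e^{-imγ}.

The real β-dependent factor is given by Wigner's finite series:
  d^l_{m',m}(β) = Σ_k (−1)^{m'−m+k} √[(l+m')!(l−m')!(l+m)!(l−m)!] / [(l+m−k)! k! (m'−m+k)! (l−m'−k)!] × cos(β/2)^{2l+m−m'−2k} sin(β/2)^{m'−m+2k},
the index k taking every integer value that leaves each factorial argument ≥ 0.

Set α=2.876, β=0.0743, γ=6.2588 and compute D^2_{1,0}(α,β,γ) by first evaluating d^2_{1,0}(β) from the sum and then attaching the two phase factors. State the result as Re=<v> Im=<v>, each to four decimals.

Re=0.0875 Im=0.0238

Split into d^2_{1,0}(β=0.0743) × two z-phases.
With c≡cos(β/2)=0.999310 and s≡sin(β/2)=0.037141, N=[6·1·2·2]^{1/2}=4.898979
The bounds max(0,m−m')=0 and min(l+m,l−m')=1 give 2 terms
  k=0: (−1)^1·4.8990/(2)·0.9993^3·0.0371^1 = -0.090789
  k=1: (−1)^2·4.8990/(2)·0.9993^1·0.0371^3 = +0.000125
d^2_{1,0}(0.0743) = -0.090789 +0.000125 = -0.090664
Phases: e^{-i·(1)·2.876}=-0.964937-0.262481i, e^{-i·(0)·6.2588}=+1.000000+0.000000i ⇒ D=+0.087485+0.023798i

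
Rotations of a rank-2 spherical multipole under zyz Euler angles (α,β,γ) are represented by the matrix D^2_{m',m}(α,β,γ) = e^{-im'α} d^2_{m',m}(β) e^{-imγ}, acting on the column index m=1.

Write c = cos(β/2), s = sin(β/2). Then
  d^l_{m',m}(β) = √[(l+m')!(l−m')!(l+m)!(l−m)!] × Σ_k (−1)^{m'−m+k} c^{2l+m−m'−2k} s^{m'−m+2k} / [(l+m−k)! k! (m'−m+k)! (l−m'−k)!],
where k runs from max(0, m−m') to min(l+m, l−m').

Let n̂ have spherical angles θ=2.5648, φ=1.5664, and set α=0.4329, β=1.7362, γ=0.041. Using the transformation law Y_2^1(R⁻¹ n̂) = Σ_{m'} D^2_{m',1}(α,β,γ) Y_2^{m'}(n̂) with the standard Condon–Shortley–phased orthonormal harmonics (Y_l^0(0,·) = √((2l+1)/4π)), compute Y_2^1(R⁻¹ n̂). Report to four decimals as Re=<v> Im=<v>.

Re=-0.2284 Im=-0.1304

Need the full column D^2_{m',1} for m'=−2..2 at α=0.4329, β=1.7362, γ=0.041.
cos(β/2)=0.646278, sin(β/2)=0.763102
d^2_{-2,1}: single k=3 term ⇒ +0.574378;  D = +0.389832+0.421830i
d^2_{-1,1}: k∈[2..3] ⇒ +0.729668 -0.339103 = +0.390565;  D = +0.360954+0.149174i
d^2_{0,1}: k∈[1..2] ⇒ +0.504563 -0.703466 = -0.198903;  D = -0.198736+0.008153i
d^2_{1,1}: k∈[0..1] ⇒ +0.174452 -0.729668 = -0.555215;  D = -0.494028+0.253378i
d^2_{2,1}: single k=0 term ⇒ -0.411974;  D = -0.253887+0.324444i
Y_2^{m'}(θ=2.5648,φ=1.5664) and Σ D·Y over m':
  (+0.3898+0.4218i)·(-0.1149-0.0010i)  (+0.3610+0.1492i)·(-0.0016+0.3531i)  (-0.1987+0.0082i)·(+0.3494+0.0000i)  (-0.4940+0.2534i)·(+0.0016+0.3531i)  (-0.2539+0.3244i)·(-0.1149+0.0010i)
Y_2^1(R⁻¹ n̂) = -0.228439-0.130359i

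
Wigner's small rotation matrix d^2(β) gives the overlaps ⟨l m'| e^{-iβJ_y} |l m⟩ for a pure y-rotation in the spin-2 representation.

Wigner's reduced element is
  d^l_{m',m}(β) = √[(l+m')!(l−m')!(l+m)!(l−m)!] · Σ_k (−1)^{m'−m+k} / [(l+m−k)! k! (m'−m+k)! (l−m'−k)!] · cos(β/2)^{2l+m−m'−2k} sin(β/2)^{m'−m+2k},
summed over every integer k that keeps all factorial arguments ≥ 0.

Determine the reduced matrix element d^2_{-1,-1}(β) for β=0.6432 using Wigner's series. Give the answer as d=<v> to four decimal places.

d=0.5404

d^2_{-1,-1}(β=0.6432) via Wigner's sum:
Half-angle: c=0.948731, s=0.316085. N=√(1·6·1·6)=6.000000
k∈{0,1} keeps every argument non-negative
  k=0: (−1)^0·6.0000/(6)·0.9487^4·0.3161^0 = +0.810163
  k=1: (−1)^1·6.0000/(2)·0.9487^2·0.3161^2 = -0.269783
d^2_{-1,-1}(0.6432) = +0.810163 -0.269783 = +0.540379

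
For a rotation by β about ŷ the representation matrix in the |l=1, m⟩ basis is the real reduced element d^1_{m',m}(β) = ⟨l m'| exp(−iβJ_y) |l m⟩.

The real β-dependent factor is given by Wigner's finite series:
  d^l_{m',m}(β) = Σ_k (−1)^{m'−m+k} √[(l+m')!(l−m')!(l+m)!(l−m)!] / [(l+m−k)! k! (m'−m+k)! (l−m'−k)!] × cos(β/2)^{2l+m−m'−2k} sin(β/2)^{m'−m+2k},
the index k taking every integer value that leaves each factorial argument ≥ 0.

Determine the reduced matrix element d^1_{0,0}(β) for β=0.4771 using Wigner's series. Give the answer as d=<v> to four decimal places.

d^1_{0,0}(β=0.4771) via Wigner's sum:
With c≡cos(β/2)=0.971682 and s≡sin(β/2)=0.236294, N=[1·1·1·1]^{1/2}=1.000000
Admissible k: 0..1 (factorial args all ≥0)
  k=0: (−1)^0·1.0000/(1)·0.9717^2·0.2363^0 = +0.944165
  k=1: (−1)^1·1.0000/(1)·0.9717^0·0.2363^2 = -0.055835
d^1_{0,0}(0.4771) = +0.944165 -0.055835 = +0.888330

d=0.8883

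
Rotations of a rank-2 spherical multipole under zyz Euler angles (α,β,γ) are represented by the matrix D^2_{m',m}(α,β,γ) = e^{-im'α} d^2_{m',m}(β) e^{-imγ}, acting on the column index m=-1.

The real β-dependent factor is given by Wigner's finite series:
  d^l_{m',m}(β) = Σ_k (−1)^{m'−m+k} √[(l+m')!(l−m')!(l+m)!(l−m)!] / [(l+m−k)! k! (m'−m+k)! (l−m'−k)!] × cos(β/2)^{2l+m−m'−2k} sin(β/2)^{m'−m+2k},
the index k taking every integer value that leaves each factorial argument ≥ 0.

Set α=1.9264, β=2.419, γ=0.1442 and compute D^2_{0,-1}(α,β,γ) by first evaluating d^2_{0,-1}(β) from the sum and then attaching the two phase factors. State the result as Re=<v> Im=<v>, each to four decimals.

First d^2_{0,-1}(β=2.419), then the phase factors e^{-i(0)α} and e^{-i(-1)γ}:
With c≡cos(β/2)=0.353487 and s≡sin(β/2)=0.935439, N=[2·2·1·6]^{1/2}=4.898979
Admissible k: 0..1 (factorial args all ≥0)
  k=0: (−1)^1·4.8990/(2)·0.3535^3·0.9354^1 = -0.101207
  k=1: (−1)^2·4.8990/(2)·0.3535^1·0.9354^3 = +0.708755
d^2_{0,-1}(2.419) = -0.101207 +0.708755 = +0.607548
Phases: e^{-i·(0)·1.9264}=+1.000000+0.000000i, e^{-i·(-1)·0.1442}=+0.989621+0.143701i ⇒ D=+0.601242+0.087305i

Re=0.6012 Im=0.0873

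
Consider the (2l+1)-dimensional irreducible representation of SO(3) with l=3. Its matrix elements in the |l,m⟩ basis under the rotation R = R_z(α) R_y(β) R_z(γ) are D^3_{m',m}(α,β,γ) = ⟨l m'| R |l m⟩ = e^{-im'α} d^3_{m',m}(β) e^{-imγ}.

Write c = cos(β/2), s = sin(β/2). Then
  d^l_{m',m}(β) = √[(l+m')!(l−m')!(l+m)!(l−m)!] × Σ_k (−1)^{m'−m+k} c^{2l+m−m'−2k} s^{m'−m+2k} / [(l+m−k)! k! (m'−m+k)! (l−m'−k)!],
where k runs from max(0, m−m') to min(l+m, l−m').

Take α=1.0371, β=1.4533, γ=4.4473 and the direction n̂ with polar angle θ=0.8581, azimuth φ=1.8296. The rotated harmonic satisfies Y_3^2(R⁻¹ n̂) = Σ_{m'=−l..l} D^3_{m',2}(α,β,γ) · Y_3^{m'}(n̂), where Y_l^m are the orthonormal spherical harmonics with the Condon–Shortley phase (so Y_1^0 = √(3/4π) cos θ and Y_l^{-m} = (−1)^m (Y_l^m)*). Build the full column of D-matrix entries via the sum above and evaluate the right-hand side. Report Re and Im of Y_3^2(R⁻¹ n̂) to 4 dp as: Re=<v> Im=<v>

Need the full column D^3_{m',2} for m'=−3..3 at α=1.0371, β=1.4533, γ=4.4473.
cos(β/2)=0.747404, sin(β/2)=0.664370
d^3_{-3,2}: single k=5 term ⇒ +0.236963;  D = +0.207967+0.113582i
d^3_{-2,2}: k∈[4..5] ⇒ +0.544152 -0.085992 = +0.458160;  D = +0.393622-0.234461i
d^3_{-1,2}: k∈[3..4] ⇒ +0.774330 -0.305917 = +0.468412;  D = -0.001648-0.468409i
d^3_{0,2}: k∈[2..3] ⇒ +0.754401 -0.596088 = +0.158313;  D = -0.136579-0.080057i
d^3_{1,2}: k∈[1..2] ⇒ +0.489990 -0.774330 = -0.284339;  D = +0.248582-0.138043i
d^3_{2,2}: k∈[0..1] ⇒ +0.174314 -0.688671 = -0.514356;  D = +0.013770-0.514172i
d^3_{3,2}: single k=0 term ⇒ -0.379545;  D = -0.321476-0.201760i
Y_3^{m'}(θ=0.8581,φ=1.8296) and Σ D·Y over m':
  (+0.2080+0.1136i)·(+0.1266+0.1289i)  (+0.3936-0.2345i)·(-0.3324+0.1893i)  (-0.0016-0.4684i)·(-0.0712-0.2689i)  (-0.1366-0.0801i)·(-0.2104+0.0000i)  (+0.2486-0.1380i)·(+0.0712-0.2689i)  (+0.0138-0.5142i)·(-0.3324-0.1893i)  (-0.3215-0.2018i)·(-0.1266+0.1289i)
Y_3^2(R⁻¹ n̂) = -0.226512+0.320016i

Re=-0.2265 Im=0.3200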